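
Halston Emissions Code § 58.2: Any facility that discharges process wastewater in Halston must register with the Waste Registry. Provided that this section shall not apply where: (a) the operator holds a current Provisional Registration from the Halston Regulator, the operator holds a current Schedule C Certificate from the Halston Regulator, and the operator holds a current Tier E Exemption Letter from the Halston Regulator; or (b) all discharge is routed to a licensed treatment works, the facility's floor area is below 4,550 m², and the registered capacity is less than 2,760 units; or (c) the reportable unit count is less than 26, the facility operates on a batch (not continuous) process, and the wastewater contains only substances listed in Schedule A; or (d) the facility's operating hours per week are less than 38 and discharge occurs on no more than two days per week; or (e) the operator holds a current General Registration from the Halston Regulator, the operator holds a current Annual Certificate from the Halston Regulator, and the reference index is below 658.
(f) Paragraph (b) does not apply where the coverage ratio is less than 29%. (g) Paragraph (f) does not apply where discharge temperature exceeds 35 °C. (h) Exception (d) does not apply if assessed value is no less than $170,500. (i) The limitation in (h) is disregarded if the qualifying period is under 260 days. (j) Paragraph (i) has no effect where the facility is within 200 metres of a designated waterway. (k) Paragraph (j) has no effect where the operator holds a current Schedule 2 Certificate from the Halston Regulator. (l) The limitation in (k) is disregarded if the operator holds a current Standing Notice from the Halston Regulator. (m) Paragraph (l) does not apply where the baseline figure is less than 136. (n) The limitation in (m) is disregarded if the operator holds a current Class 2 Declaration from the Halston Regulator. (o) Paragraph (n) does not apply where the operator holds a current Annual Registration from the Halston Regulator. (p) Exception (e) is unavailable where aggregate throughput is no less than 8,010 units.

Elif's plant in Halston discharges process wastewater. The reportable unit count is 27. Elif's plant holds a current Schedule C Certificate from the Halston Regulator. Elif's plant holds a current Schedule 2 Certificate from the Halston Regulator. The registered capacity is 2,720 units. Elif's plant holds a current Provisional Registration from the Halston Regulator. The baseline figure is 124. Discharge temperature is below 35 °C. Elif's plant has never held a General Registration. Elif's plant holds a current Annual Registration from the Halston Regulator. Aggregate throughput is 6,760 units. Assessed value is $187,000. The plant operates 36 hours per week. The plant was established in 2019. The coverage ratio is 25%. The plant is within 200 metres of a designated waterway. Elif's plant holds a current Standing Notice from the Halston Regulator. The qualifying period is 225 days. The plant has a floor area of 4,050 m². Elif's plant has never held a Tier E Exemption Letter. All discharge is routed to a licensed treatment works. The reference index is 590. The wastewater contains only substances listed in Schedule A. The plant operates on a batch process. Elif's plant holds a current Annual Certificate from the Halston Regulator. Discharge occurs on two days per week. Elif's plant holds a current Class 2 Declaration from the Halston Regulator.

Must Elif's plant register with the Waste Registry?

Exception (a) requires that the operator holds a current Tier E Exemption Letter from the Halston Regulator; but there is no Tier E Exemption Letter in force, so (a) is unavailable.
All of (b)'s requirements are met (discharge is routed to a licensed treatment works; the facility's floor area is 4,050 m², below the 4,550 m² limit; the registered capacity is 2,720 units, less than the 2,760 units limit). Turning to paragraphs (f)–(g): (f) operates against (b): the coverage ratio is 25%, less than the 29% limit. (g) does not operate here (discharge temperature is below 35 °C), so (f) stands. So (b) is unavailable.
Exception (c) does not apply: the reportable unit count is 27, not less than 26.
Exception (d): the facility's operating hours per week are 36, less than the 38 limit; discharge occurs on no more than two days per week — every condition holds. Under paragraphs (h)–(o): (h) operates (assessed value is $187,000, meeting the $170,500 threshold), but is itself disapplied by (i): (i) is triggered — the qualifying period is 225 days, under the 260 days limit. (j) would limit (i) — the plant is within 200 m of a designated waterway — but (k) sets (j) aside: (k) applies — a current Schedule 2 Certificate is held. (l) is engaged (a current Standing Notice is held), but is overridden by (m): (m) applies — the baseline figure is 124, less than the 136 limit. (n) would limit (m) — a current Class 2 Declaration is held — but (o) sets (n) aside: (o) operates against (n): a current Annual Registration is held. So (d) applies.
Exception (e) does not apply: there is no General Registration in force.

No — exception (d) applies; Elif's plant is not required to register with the Waste Registry.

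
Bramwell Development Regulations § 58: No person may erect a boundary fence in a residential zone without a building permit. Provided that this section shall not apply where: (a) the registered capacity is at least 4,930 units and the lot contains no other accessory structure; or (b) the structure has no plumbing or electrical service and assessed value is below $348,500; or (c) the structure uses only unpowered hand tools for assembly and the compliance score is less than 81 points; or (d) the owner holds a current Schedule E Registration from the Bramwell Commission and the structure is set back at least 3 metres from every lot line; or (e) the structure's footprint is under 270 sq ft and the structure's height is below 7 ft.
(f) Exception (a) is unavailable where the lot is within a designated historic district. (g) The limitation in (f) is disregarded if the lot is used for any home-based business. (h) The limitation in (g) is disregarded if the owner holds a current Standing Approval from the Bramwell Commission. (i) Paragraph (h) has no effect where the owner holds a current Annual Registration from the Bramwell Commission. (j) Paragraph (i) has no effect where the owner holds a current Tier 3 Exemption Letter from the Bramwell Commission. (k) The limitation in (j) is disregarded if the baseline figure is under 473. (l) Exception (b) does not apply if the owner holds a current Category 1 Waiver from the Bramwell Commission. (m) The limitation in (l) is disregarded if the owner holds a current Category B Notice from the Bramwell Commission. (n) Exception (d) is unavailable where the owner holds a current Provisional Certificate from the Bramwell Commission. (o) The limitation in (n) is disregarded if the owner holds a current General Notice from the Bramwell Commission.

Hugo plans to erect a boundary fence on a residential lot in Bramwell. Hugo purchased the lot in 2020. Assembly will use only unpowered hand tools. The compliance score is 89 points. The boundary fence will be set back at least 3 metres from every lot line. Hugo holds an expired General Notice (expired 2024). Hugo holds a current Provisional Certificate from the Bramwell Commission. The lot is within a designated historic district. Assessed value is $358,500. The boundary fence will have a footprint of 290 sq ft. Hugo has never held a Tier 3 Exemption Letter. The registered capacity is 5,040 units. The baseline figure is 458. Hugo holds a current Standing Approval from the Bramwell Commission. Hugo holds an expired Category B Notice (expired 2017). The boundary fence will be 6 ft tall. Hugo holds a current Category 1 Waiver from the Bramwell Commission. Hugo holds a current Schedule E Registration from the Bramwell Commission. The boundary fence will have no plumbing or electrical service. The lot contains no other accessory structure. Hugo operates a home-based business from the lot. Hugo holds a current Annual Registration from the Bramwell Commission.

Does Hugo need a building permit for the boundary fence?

Exception (a)'s conditions are all satisfied: the registered capacity is 5,040 units, meeting the 4,930 units threshold; the lot has no other accessory structure. Under paragraphs (f)–(k): (f) is engaged (the lot is in a historic district), but is set aside by (g): (g) operates against (f): a home-based business operates on the lot. (h) would limit (g) — a current Standing Approval is held — but (i) sets (h) aside: (i) operates against (h): a current Annual Registration is held. (j), which would lift (i), is not engaged — the Tier 3 Exemption Letter is not current. So (a) applies.
Exception (b) requires that assessed value is below $348,500; but assessed value is $358,500, not below $348,500, so (b) is unavailable.
Exception (c) does not apply: the compliance score is 89 points, not less than 81 points.
Exception (d) is satisfied on its face — a current Schedule E Registration is held; the setback is at least 3 m on every side. But: (n) is engaged — a current Provisional Certificate is held. (o), which would lift (n), is not triggered — no current General Notice is held. (d) is therefore removed.
Exception (e) does not apply: the structure's footprint is 290 sq ft, not under 270 sq ft.

No — exception (a) applies; Hugo does not need a building permit.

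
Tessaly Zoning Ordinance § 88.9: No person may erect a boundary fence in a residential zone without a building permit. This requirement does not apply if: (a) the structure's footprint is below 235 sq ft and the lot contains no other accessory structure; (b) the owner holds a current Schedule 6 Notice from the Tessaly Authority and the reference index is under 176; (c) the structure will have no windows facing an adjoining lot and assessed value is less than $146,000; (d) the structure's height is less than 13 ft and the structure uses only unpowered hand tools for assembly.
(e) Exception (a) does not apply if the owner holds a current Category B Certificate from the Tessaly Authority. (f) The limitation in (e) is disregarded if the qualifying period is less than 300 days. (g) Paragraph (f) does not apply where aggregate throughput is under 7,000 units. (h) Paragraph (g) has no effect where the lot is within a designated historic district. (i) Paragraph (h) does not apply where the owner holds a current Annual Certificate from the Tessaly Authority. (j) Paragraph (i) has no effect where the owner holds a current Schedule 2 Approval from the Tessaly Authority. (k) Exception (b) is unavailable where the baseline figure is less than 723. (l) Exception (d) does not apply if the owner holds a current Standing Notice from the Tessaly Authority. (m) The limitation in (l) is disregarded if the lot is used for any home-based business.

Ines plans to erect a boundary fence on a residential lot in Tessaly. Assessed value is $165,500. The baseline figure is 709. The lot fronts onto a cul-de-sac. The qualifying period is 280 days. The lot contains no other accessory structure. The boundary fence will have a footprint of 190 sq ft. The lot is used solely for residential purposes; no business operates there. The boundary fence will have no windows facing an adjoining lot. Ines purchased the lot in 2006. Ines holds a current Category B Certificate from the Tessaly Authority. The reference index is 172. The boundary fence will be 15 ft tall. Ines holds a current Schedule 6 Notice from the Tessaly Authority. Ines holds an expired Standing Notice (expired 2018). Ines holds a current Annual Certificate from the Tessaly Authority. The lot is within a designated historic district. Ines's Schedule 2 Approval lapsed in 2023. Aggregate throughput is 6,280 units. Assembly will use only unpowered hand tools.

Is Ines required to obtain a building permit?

Yes — Ines must obtain a building permit.

Exception (a)'s conditions are all satisfied: the structure's footprint is 190 sq ft, below the 235 sq ft limit; the lot has no other accessory structure. However, paragraphs (e)–(j) must be considered: (e) operates against (a): a current Category B Certificate is held. (f) operates (the qualifying period is 280 days, less than the 300 days limit), but yields to (g): (g) operates against (f): aggregate throughput is 6,280 units, under the 7,000 units limit. (h) would limit (g) — the lot is in a historic district — but (i) sets (h) aside: (i) is triggered — a current Annual Certificate is held. (j), which would lift (i), is not engaged — there is no Schedule 2 Approval in force. (a) is therefore removed.
All of (b)'s requirements are met (a current Schedule 6 Notice is held; the reference index is 172, under the 176 limit). But applying paragraph (k): (k) is triggered — the baseline figure is 709, less than the 723 limit. (b) is therefore removed.
Exception (c) fails — assessed value is $165,500, not less than $146,000.
Exception (d) does not apply: the structure's height is 15 ft, not less than 13 ft.
No exception is made out. Ines falls within the general rule.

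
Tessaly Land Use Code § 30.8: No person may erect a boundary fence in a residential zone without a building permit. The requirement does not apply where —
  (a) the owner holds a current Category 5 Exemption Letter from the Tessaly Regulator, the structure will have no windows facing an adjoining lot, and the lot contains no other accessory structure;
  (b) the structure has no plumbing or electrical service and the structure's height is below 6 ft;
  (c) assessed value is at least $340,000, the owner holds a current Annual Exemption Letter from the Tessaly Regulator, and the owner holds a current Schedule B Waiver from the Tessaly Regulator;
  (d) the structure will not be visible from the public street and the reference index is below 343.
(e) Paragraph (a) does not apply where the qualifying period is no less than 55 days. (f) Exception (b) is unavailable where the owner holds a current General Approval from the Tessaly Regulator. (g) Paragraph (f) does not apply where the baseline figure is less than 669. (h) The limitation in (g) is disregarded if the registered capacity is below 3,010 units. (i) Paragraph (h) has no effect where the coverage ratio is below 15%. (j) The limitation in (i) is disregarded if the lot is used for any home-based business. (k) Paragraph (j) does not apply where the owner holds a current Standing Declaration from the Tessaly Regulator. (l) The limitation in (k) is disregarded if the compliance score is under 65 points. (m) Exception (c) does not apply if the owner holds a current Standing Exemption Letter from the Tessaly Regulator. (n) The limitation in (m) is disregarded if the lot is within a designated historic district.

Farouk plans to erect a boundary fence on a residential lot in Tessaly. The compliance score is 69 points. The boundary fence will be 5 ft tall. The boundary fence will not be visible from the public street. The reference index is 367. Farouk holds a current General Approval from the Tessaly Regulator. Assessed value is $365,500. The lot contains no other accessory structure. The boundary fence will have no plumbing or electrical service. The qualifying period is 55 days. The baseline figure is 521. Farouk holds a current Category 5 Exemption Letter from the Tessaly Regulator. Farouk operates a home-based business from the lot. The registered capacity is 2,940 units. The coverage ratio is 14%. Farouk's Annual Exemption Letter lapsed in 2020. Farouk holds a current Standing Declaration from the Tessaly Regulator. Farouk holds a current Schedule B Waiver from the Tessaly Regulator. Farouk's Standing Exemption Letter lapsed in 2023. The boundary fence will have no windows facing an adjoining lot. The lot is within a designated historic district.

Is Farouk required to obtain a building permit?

All of (a)'s requirements are met (a current Category 5 Exemption Letter is held; no windows face an adjoining lot; the lot has no other accessory structure). But: (e) is triggered — the qualifying period is 55 days, meeting the 55 days threshold. So (a) is unavailable.
All of (b)'s requirements are met (there is no plumbing or electrical service; the structure's height is 5 ft, below the 6 ft limit). As to paragraphs (f)–(l): (f) applies (a current General Approval is held), but is set aside by (g): (g) is engaged — the baseline figure is 521, less than the 669 limit. (h) would limit (g) — the registered capacity is 2,940 units, below the 3,010 units limit — but (i) sets (h) aside: (i) operates — the coverage ratio is 14%, below the 15% limit. (j) would limit (i) — a home-based business operates on the lot — but (k) sets (j) aside: (k) operates — a current Standing Declaration is held. (l) is not triggered (the compliance score is 69 points, not under 65 points), so (k) stands. Exception (b) stands.
Exception (c) requires that the owner holds a current Annual Exemption Letter from the Tessaly Regulator; but no current Annual Exemption Letter is held, so (c) is unavailable.
Exception (d) fails — the reference index is 367, not below 343.

No — exception (b) applies; Farouk does not need a building permit.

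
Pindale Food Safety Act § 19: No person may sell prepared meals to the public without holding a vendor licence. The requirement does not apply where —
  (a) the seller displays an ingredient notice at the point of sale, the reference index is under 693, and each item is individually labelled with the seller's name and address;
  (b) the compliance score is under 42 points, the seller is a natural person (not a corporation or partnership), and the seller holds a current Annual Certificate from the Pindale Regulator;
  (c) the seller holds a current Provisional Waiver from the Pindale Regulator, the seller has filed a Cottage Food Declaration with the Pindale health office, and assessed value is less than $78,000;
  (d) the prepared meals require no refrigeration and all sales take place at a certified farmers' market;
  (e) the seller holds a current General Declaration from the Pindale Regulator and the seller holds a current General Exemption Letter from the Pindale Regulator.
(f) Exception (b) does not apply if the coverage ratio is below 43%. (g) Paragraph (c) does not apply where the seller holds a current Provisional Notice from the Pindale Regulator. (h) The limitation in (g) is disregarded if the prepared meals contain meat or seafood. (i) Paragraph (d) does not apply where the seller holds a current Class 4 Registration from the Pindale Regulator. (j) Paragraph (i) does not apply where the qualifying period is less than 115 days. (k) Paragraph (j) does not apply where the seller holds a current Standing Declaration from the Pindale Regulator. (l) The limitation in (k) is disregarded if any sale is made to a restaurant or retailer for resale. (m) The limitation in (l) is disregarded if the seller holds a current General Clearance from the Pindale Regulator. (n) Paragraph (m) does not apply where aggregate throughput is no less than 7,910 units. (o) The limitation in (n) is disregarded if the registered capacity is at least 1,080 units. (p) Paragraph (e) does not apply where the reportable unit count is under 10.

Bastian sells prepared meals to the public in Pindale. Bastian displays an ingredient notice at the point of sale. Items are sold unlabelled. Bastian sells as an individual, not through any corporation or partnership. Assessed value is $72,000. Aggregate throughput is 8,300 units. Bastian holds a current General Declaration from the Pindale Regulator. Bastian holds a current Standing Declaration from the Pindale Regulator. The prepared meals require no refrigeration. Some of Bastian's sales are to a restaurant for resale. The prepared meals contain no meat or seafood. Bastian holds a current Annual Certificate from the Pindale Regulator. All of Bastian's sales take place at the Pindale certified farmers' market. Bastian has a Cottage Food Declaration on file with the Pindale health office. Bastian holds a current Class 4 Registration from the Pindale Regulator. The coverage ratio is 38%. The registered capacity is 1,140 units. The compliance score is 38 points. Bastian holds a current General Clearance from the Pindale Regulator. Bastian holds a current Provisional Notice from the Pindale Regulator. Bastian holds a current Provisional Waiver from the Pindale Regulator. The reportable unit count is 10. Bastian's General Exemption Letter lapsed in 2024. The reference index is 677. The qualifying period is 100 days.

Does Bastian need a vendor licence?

Yes — Bastian must hold a vendor licence.

Exception (a) fails — items are sold unlabelled.
Exception (b)'s conditions are all satisfied: the compliance score is 38 points, under the 42 points limit; the seller is a natural person; a current Annual Certificate is held. But: (f) operates — the coverage ratio is 38%, below the 43% limit. Exception (b) does not apply.
Exception (c) is satisfied on its face — a current Provisional Waiver is held; a Cottage Food Declaration is on file; assessed value is $72,000, less than the $78,000 limit. But applying paragraphs (g)–(h): (g) operates against (c): a current Provisional Notice is held. (h) is not triggered (the prepared meals contain no meat or seafood), so (g) stands. Exception (c) does not apply.
Exception (d) is satisfied on its face — the prepared meals are shelf-stable; all sales are at a certified farmers' market. Turning to paragraphs (i)–(o): (i) applies — a current Class 4 Registration is held. (j) is triggered (the qualifying period is 100 days, less than the 115 days limit), but is displaced by (k): (k) operates against (j): a current Standing Declaration is held. (l) is engaged (some sales are to a restaurant for resale), but yields to (m): (m) operates — a current General Clearance is held. (n) would limit (m) — aggregate throughput is 8,300 units, meeting the 7,910 units threshold — but (o) sets (n) aside: (o) is engaged — the registered capacity is 1,140 units, meeting the 1,080 units threshold. (d) is therefore removed.
Exception (e) does not apply: the General Exemption Letter is not current.
No exception displaces § 19.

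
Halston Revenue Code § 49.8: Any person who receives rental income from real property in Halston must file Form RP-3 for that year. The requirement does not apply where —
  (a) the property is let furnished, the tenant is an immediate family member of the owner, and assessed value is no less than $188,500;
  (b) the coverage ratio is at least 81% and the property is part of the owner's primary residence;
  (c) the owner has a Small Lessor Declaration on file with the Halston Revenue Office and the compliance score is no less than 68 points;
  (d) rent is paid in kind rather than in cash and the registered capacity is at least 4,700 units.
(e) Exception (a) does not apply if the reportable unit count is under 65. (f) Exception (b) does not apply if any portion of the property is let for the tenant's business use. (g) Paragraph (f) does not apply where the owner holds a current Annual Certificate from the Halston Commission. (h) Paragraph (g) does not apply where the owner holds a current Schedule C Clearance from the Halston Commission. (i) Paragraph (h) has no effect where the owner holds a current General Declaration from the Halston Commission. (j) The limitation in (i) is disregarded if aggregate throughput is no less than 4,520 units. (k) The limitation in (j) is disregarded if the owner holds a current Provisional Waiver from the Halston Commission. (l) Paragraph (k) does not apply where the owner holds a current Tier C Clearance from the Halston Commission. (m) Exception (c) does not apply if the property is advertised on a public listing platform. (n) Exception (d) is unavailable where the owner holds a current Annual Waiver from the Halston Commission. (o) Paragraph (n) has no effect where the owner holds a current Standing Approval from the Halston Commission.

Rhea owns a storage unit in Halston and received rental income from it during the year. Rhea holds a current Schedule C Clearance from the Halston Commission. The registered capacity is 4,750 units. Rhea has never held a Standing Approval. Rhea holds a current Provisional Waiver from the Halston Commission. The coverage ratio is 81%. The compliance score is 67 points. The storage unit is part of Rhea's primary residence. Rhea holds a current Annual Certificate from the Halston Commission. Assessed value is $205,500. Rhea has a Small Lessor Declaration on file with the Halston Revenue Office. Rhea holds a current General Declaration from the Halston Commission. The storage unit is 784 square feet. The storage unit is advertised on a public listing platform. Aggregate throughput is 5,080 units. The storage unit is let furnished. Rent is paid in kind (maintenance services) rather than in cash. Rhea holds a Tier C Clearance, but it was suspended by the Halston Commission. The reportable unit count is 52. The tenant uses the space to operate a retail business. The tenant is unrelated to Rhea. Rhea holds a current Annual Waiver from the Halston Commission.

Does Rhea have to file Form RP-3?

No — exception (b) applies; Rhea is not required to file Form RP-3.

Exception (a) does not apply: the tenant is unrelated to the owner.
All of (b)'s requirements are met (the coverage ratio is 81%, meeting the 81% threshold; the storage unit is part of the primary residence). Applying paragraphs (f)–(l): (f) would limit (b) — the space is let for business use — but (g) sets (f) aside: (g) operates — a current Annual Certificate is held. (h) would limit (g) — a current Schedule C Clearance is held — but (i) sets (h) aside: (i) operates against (h): a current General Declaration is held. (j) would limit (i) — aggregate throughput is 5,080 units, meeting the 4,520 units threshold — but (k) sets (j) aside: (k) operates — a current Provisional Waiver is held. (l) does not operate here (no current Tier C Clearance is held), so (k) stands. Exception (b) stands.
Exception (c) fails — the compliance score is 67 points, short of 68 points.
Exception (d)'s conditions are all satisfied: rent is paid in kind; the registered capacity is 4,750 units, meeting the 4,700 units threshold. But applying paragraphs (n)–(o): (n) operates against (d): a current Annual Waiver is held. (o) does not operate here (no current Standing Approval is held), so (n) stands. So (d) is unavailable.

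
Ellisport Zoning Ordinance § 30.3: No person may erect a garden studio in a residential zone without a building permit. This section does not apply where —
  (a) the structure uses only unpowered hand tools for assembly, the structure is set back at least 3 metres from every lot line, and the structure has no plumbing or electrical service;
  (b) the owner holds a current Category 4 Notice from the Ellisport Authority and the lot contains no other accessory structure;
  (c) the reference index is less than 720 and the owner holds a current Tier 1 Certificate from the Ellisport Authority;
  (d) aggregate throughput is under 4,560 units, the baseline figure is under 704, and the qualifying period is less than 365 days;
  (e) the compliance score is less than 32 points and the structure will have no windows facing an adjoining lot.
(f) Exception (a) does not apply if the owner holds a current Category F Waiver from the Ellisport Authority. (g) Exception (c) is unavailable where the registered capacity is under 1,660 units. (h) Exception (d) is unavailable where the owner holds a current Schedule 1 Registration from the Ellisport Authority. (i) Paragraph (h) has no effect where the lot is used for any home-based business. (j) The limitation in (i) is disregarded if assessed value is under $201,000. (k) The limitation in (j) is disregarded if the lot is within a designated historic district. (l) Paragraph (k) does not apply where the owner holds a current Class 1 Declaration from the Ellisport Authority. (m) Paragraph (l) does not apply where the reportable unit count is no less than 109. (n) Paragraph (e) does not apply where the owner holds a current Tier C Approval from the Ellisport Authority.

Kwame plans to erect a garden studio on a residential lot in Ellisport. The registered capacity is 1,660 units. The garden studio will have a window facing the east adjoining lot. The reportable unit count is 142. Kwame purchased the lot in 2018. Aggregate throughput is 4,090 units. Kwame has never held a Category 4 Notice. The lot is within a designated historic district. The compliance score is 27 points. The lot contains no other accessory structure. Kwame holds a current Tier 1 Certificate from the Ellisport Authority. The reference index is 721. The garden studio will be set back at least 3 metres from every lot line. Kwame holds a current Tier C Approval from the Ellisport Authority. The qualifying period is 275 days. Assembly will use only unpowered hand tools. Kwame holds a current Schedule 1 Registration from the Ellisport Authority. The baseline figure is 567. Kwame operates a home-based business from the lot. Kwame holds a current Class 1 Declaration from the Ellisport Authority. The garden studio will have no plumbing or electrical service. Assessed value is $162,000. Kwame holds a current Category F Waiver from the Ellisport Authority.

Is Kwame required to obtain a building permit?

Exception (a)'s conditions are all satisfied: assembly uses only hand tools; the setback is at least 3 m on every side; there is no plumbing or electrical service. But: (f) applies — a current Category F Waiver is held. Exception (a) does not apply.
Exception (b) fails — the Category 4 Notice is not current.
Exception (c) does not apply: the reference index is 721, not less than 720.
Exception (d)'s conditions are all satisfied: aggregate throughput is 4,090 units, under the 4,560 units limit; the baseline figure is 567, under the 704 limit; the qualifying period is 275 days, less than the 365 days limit. Considering the limiting provisions: (h) would limit (d) — a current Schedule 1 Registration is held — but (i) sets (h) aside: (i) operates — a home-based business operates on the lot. (j) would limit (i) — assessed value is $162,000, under the $201,000 limit — but (k) sets (j) aside: (k) operates against (j): the lot is in a historic district. (l) is triggered (a current Class 1 Declaration is held), but is itself disapplied by (m): (m) operates against (l): the reportable unit count is 142, meeting the 109 threshold. So (d) applies.
Exception (e) does not apply: a window faces an adjoining lot.

No — exception (d) applies; Kwame does not need a building permit.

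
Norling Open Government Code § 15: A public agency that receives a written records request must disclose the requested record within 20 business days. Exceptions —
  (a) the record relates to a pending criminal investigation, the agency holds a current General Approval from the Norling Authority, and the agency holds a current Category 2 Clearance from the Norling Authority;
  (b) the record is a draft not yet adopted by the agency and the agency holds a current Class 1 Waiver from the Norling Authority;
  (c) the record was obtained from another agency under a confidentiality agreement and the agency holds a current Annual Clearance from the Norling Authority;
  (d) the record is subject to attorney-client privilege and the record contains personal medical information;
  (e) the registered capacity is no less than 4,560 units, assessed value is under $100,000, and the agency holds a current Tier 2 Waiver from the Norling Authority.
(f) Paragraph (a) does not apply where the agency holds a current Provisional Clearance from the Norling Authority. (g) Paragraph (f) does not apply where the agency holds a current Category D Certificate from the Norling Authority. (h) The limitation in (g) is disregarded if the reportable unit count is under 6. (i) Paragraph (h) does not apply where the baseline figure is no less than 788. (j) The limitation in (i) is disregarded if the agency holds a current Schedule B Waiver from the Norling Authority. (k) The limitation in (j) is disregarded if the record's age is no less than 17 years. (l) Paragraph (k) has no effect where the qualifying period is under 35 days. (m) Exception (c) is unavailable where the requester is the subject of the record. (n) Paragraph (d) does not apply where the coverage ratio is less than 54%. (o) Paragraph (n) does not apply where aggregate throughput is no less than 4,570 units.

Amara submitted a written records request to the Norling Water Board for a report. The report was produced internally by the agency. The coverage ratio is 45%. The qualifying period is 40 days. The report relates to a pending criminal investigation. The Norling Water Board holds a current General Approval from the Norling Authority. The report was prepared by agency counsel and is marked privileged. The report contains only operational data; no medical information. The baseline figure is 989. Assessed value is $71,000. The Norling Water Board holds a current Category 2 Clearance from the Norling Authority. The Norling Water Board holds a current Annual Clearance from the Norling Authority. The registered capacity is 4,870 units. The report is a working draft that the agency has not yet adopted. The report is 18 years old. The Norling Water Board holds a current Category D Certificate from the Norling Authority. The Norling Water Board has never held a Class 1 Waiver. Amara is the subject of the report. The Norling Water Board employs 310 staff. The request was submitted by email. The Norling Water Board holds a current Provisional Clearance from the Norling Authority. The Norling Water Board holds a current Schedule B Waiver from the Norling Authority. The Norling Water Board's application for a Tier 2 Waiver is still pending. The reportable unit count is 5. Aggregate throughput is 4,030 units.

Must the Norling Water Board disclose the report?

No — exception (a) applies; the Norling Water Board is not required to disclose the report.

Exception (a) is satisfied on its face — the report relates to a pending investigation; a current General Approval is held; a current Category 2 Clearance is held. Considering the limiting provisions: (f) applies (a current Provisional Clearance is held), but is set aside by (g): (g) is engaged — a current Category D Certificate is held. (h) would limit (g) — the reportable unit count is 5, under the 6 limit — but (i) sets (h) aside: (i) is triggered — the baseline figure is 989, meeting the 788 threshold. (j) applies (a current Schedule B Waiver is held), but is set aside by (k): (k) applies — the record's age is 18 years, meeting the 17 years threshold. (l), which would lift (k), is not engaged — the qualifying period is 40 days, not under 35 days. Exception (a) stands.
Exception (b) fails — the Class 1 Waiver is not current.
Exception (c) requires that the record was obtained from another agency under a confidentiality agreement; but the report was produced internally, so (c) is unavailable.
Exception (d) requires that the record contains personal medical information; but the report contains only operational data, so (d) is unavailable.
Exception (e) fails — no current Tier 2 Waiver is held.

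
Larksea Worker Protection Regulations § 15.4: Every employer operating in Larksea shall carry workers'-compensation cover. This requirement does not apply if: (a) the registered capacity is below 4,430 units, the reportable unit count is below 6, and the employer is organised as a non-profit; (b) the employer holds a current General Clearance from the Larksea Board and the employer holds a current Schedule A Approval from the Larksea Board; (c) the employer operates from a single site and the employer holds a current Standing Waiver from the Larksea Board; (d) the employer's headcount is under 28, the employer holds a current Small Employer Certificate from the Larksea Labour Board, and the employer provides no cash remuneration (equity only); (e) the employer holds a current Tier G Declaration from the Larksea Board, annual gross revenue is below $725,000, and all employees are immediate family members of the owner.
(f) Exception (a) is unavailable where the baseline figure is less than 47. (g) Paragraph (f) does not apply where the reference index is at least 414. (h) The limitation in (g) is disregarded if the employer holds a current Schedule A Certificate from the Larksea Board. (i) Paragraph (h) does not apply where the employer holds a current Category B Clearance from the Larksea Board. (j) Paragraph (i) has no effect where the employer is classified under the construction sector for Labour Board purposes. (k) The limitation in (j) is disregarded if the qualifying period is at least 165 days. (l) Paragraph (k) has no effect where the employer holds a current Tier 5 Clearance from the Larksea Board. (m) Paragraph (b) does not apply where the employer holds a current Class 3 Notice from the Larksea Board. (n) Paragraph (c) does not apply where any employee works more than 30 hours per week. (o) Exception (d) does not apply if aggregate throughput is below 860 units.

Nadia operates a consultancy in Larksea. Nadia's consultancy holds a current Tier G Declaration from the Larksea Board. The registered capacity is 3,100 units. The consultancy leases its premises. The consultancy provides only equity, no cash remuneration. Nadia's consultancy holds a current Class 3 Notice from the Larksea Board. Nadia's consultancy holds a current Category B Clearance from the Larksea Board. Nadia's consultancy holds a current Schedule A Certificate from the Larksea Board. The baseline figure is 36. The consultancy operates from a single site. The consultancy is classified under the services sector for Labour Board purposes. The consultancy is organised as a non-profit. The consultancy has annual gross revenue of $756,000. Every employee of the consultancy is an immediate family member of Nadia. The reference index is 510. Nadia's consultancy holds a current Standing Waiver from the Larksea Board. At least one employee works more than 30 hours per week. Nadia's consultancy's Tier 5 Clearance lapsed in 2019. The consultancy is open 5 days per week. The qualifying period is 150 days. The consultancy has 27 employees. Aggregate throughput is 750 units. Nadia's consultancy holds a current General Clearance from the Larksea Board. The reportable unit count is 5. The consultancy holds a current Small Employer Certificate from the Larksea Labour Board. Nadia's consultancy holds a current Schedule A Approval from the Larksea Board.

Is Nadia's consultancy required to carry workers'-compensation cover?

Exception (a): the registered capacity is 3,100 units, below the 4,430 units limit; the reportable unit count is 5, below the 6 limit; the employer is a non-profit — every condition holds. Considering the limiting provisions: (f) is engaged (the baseline figure is 36, less than the 47 limit), but yields to (g): (g) operates against (f): the reference index is 510, meeting the 414 threshold. (h) is engaged (a current Schedule A Certificate is held), but is set aside by (i): (i) is triggered — a current Category B Clearance is held. (j), which would lift (i), is inapplicable — the consultancy is classified under the services sector. So (a) applies.
Exception (b): a current General Clearance is held; a current Schedule A Approval is held — every condition holds. But: (m) operates against (b): a current Class 3 Notice is held. So (b) is unavailable.
Exception (c): the employer operates from a single site; a current Standing Waiver is held — every condition holds. But: (n) applies — at least one employee exceeds 30 hours/week. So (c) is unavailable.
All of (d)'s requirements are met (the employer's headcount is 27, under the 28 limit; a current Small Employer Certificate is held; remuneration is equity-only). Turning to paragraph (o): (o) is triggered — aggregate throughput is 750 units, below the 860 units limit. So (d) is unavailable.
Exception (e) fails — annual gross revenue is $756,000, not below $725,000.

No — exception (a) applies; Nadia's consultancy is not required to carry workers'-compensation cover.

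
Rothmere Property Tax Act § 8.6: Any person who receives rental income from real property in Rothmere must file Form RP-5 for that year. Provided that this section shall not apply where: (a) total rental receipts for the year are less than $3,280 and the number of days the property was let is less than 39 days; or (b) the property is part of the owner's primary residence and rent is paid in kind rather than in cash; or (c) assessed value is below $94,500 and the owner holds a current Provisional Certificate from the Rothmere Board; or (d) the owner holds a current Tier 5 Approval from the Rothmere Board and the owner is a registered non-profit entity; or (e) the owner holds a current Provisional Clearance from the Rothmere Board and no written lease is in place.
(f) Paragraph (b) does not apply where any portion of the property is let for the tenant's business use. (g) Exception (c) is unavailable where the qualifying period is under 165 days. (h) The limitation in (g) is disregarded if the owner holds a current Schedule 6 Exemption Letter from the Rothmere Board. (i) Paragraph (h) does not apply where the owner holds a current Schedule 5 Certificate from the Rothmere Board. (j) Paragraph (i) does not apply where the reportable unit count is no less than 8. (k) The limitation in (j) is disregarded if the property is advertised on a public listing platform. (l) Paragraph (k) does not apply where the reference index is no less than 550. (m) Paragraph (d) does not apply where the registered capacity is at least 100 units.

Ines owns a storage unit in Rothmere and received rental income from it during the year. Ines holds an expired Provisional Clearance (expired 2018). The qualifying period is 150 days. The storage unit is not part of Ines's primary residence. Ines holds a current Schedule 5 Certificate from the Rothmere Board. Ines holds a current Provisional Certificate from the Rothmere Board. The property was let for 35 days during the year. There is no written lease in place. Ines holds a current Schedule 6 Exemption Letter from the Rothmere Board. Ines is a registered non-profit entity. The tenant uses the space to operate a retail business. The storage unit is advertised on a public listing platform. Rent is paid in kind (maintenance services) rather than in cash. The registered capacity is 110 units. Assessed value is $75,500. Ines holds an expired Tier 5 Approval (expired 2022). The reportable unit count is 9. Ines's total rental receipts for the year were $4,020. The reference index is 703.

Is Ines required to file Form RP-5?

Exception (a) requires that total rental receipts for the year are less than $3,280; but total rental receipts for the year are $4,020, not less than $3,280, so (a) is unavailable.
Exception (b) does not apply: the storage unit is not part of the primary residence.
Exception (c)'s conditions are all satisfied: assessed value is $75,500, below the $94,500 limit; a current Provisional Certificate is held. As to paragraphs (g)–(l): (g) would limit (c) — the qualifying period is 150 days, under the 165 days limit — but (h) sets (g) aside: (h) is triggered — a current Schedule 6 Exemption Letter is held. (i) would limit (h) — a current Schedule 5 Certificate is held — but (j) sets (i) aside: (j) operates against (i): the reportable unit count is 9, meeting the 8 threshold. (k) is engaged (the property is publicly advertised), but is set aside by (l): (l) operates against (k): the reference index is 703, meeting the 550 threshold. (c) remains available.
Exception (d) fails — no current Tier 5 Approval is held.
Exception (e) requires that the owner holds a current Provisional Clearance from the Rothmere Board; but no current Provisional Clearance is held, so (e) is unavailable.

No — exception (c) applies; Ines is not required to file Form RP-5.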